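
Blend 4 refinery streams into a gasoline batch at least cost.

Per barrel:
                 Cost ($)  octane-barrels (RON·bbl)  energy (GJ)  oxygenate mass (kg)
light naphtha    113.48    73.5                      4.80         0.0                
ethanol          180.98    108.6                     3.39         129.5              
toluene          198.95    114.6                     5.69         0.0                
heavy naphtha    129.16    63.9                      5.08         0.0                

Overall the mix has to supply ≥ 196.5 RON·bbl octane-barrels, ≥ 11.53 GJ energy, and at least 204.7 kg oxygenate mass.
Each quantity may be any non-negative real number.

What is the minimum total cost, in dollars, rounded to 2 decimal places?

$431.98

Let x1 = barrels of light naphtha, x2 = barrels of ethanol, x3 = barrels of toluene, x4 = barrels of heavy naphtha.
Minimize 113.48x1 + 180.98x2 + 198.95x3 + 129.16x4 s.t.:
  73.5x1 + 108.6x2 + 114.6x3 + 63.9x4 ≥ 196.5   (octane-barrels)
  4.8x1 + 3.39x2 + 5.69x3 + 5.08x4 ≥ 11.53   (energy)
  129.5x2 ≥ 204.7   (oxygenate mass)
  x1, x2, x3, x4 ≥ 0.
The optimal basis is {light naphtha, ethanol}; toluene, heavy naphtha drop out. The energy and oxygenate mass requirements are met with equality.
That vertex is x1 = 1.2857, x2 = 1.5807.
Objective = 113.48·1.2857 + 180.98·1.5807 = 431.9763.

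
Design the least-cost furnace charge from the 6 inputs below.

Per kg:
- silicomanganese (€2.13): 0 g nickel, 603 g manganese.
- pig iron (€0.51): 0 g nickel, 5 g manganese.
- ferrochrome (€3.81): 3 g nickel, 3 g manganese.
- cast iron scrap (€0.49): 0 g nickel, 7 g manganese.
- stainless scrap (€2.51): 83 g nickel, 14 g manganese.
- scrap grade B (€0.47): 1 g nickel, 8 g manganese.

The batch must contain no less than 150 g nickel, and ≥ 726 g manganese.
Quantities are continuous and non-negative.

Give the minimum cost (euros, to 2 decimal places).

€7.01

Let x1 = kg of silicomanganese, x2 = kg of pig iron, x3 = kg of ferrochrome, x4 = kg of cast iron scrap, x5 = kg of stainless scrap, x6 = kg of scrap grade B.
Minimize 2.13x1 + 0.51x2 + 3.81x3 + 0.49x4 + 2.51x5 + 0.47x6 s.t.:
  3x3 + 83x5 + 1x6 ≥ 150   (nickel)
  603x1 + 5x2 + 3x3 + 7x4 + 14x5 + 8x6 ≥ 726   (manganese)
  x1, x2, x3, x4, x5, x6 ≥ 0.
The minimum-cost mix takes nothing from pig iron, ferrochrome, cast iron scrap, scrap grade B — only silicomanganese, stainless scrap. The nickel and manganese requirements are met with equality.
That vertex is x1 = 1.162, x5 = 1.807.
Hence cost = 2.13·1.162 + 2.51·1.807 = €7.0106.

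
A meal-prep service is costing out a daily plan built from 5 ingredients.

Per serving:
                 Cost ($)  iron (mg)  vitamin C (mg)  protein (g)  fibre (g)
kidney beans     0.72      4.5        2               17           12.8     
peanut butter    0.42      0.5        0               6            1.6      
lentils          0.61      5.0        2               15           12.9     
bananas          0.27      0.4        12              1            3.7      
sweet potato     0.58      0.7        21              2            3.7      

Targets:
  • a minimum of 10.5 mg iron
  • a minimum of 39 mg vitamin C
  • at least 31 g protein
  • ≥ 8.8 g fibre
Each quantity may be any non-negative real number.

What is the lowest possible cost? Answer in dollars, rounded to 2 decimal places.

Let x1 = servings of kidney beans, x2 = servings of peanut butter, x3 = servings of lentils, x4 = servings of bananas, x5 = servings of sweet potato.
min 0.72x1 + 0.42x2 + 0.61x3 + 0.27x4 + 0.58x5 with:
  4.5x1 + 0.5x2 + 5x3 + 0.4x4 + 0.7x5 ≥ 10.5   (iron)
  2x1 + 2x3 + 12x4 + 21x5 ≥ 39   (vitamin C)
  17x1 + 6x2 + 15x3 + 1x4 + 2x5 ≥ 31   (protein)
  12.8x1 + 1.6x2 + 12.9x3 + 3.7x4 + 3.7x5 ≥ 8.8   (fibre)
  x1, x2, x3, x4, x5 ≥ 0.
The cheapest feasible vertex uses only lentils, bananas; kidney beans, peanut butter, sweet potato are not used. The vitamin C and protein requirements are met with equality.
Optimal quantities: lentils = 1.871 servings, bananas = 2.938 servings.
Cost = 0.61·1.871 + 0.27·2.938 = 1.9346.

$1.93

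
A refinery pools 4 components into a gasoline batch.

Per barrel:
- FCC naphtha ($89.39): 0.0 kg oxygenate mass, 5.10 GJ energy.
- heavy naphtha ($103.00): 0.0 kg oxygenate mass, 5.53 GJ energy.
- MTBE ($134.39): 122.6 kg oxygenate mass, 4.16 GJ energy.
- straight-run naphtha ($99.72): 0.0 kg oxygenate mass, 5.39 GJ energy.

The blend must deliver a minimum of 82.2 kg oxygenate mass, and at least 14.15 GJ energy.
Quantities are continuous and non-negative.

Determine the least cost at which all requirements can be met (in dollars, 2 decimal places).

$289.23

Let x1 = barrels of FCC naphtha, x2 = barrels of heavy naphtha, x3 = barrels of MTBE, x4 = barrels of straight-run naphtha.
Minimize 89.39x1 + 103x2 + 134.39x3 + 99.72x4 with:
  122.6x3 ≥ 82.2   (oxygenate mass)
  5.1x1 + 5.53x2 + 4.16x3 + 5.39x4 ≥ 14.15   (energy)
  x1, x2, x3, x4 ≥ 0.
The optimal basis is {FCC naphtha, MTBE}; heavy naphtha, straight-run naphtha drop out. The oxygenate mass and energy requirements are met with equality.
That vertex is x1 = 2.2276, x3 = 0.67047.
Cost = 89.39·2.2276 + 134.39·0.67047 = 289.2296.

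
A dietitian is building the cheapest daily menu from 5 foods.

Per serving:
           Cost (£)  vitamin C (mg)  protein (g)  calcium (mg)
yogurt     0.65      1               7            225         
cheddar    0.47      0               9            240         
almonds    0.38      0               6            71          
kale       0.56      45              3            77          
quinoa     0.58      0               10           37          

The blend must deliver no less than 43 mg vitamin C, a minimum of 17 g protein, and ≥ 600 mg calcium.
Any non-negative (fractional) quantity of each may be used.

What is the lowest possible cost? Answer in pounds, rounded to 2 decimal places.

This is a linear program. Let x1 = servings of yogurt, x2 = servings of cheddar, x3 = servings of almonds, x4 = servings of kale, x5 = servings of quinoa.
Minimize 0.65x1 + 0.47x2 + 0.38x3 + 0.56x4 + 0.58x5 s.t.:
  1x1 + 45x4 ≥ 43   (vitamin C)
  7x1 + 9x2 + 6x3 + 3x4 + 10x5 ≥ 17   (protein)
  225x1 + 240x2 + 71x3 + 77x4 + 37x5 ≥ 600   (calcium)
  x1, x2, x3, x4, x5 ≥ 0.
The optimal basis is {cheddar, kale}; yogurt, almonds, quinoa drop out. Binding constraints: vitamin C and calcium.
So cheddar = 2.193 servings, kale = 0.9556 servings.
Total cost: 0.47·2.193 + 0.56·0.9556 = 1.5658.

£1.57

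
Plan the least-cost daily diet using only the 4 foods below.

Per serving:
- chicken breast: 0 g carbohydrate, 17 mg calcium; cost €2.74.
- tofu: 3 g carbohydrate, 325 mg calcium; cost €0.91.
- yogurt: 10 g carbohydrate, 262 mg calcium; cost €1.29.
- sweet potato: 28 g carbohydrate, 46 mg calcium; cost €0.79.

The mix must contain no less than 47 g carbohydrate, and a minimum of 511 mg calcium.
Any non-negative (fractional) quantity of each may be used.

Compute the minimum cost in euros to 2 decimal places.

€2.44

Set it up as a linear program. Let x1 = servings of chicken breast, x2 = servings of tofu, x3 = servings of yogurt, x4 = servings of sweet potato.
Minimize 2.74x1 + 0.91x2 + 1.29x3 + 0.79x4 subject to:
  3x2 + 10x3 + 28x4 ≥ 47   (carbohydrate)
  17x1 + 325x2 + 262x3 + 46x4 ≥ 511   (calcium)
  x1, x2, x3, x4 ≥ 0.
The minimum-cost mix takes nothing from chicken breast, yogurt — only tofu, sweet potato. The carbohydrate and calcium requirements are met with equality.
Optimal quantities: tofu = 1.355 servings, sweet potato = 1.533 servings.
Cost = 0.91·1.355 + 0.79·1.533 = 2.4441.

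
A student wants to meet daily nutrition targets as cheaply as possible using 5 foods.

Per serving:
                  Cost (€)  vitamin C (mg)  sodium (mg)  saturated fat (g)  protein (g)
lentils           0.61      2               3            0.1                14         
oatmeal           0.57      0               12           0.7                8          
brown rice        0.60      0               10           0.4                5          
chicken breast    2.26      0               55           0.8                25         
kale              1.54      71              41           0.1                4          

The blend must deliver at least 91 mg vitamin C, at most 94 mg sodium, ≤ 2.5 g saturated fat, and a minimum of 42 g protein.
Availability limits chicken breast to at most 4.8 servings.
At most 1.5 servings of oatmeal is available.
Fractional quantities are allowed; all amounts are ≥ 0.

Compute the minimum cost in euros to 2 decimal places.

€3.48

Let x1 = servings of lentils, x2 = servings of oatmeal, x3 = servings of brown rice, x4 = servings of chicken breast, x5 = servings of kale.
Minimise 0.61x1 + 0.57x2 + 0.6x3 + 2.26x4 + 1.54x5 subject to:
  2x1 + 71x5 ≥ 91   (vitamin C)
  3x1 + 12x2 + 10x3 + 55x4 + 41x5 ≤ 94   (sodium)
  0.1x1 + 0.7x2 + 0.4x3 + 0.8x4 + 0.1x5 ≤ 2.5   (saturated fat)
  14x1 + 8x2 + 5x3 + 25x4 + 4x5 ≥ 42   (protein)
  x4 ≤ 4.8
  x2 ≤ 1.5
  x1, x2, x3, x4, x5 ≥ 0.
At the optimum only lentils, kale are positive (oatmeal, brown rice, chicken breast = 0). The vitamin C and protein requirements are met with equality.
Solving gives x1 = 2.655, x5 = 1.207.
Hence cost = 0.61·2.655 + 1.54·1.207 = €3.4783.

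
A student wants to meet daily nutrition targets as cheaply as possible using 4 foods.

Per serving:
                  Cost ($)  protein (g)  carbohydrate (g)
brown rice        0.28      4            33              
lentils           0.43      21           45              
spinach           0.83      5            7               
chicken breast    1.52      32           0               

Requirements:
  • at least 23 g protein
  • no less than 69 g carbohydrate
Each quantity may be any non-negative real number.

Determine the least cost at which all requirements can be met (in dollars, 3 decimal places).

$0.631

Treat it as an LP. Let x1 = servings of brown rice, x2 = servings of lentils, x3 = servings of spinach, x4 = servings of chicken breast.
Minimise 0.28x1 + 0.43x2 + 0.83x3 + 1.52x4 with:
  4x1 + 21x2 + 5x3 + 32x4 ≥ 23   (protein)
  33x1 + 45x2 + 7x3 ≥ 69   (carbohydrate)
  x1, x2, x3, x4 ≥ 0.
The minimum-cost mix takes nothing from spinach, chicken breast — only brown rice, lentils. There the protein and carbohydrate constraints are tight.
Solving gives x1 = 0.807, x2 = 0.9415.
Total cost: 0.28·0.807 + 0.43·0.9415 = 0.63081.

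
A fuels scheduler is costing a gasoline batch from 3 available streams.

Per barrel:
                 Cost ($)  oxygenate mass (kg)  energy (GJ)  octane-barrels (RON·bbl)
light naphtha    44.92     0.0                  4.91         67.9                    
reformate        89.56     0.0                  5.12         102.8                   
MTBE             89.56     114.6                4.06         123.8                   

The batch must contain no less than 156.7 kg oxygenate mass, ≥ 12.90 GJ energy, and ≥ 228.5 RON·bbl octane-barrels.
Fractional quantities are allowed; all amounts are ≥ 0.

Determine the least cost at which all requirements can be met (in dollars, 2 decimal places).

$189.69

Let x1 = barrels of light naphtha, x2 = barrels of reformate, x3 = barrels of MTBE.
Minimize 44.92x1 + 89.56x2 + 89.56x3 with:
  114.6x3 ≥ 156.7   (oxygenate mass)
  4.91x1 + 5.12x2 + 4.06x3 ≥ 12.9   (energy)
  67.9x1 + 102.8x2 + 123.8x3 ≥ 228.5   (octane-barrels)
  x1, x2, x3 ≥ 0.
The minimum-cost mix takes nothing from reformate — only light naphtha, MTBE. The oxygenate mass and energy requirements are met with equality.
Solving gives x1 = 1.4966, x3 = 1.3674.
Hence cost = 44.92·1.4966 + 89.56·1.3674 = $189.6916.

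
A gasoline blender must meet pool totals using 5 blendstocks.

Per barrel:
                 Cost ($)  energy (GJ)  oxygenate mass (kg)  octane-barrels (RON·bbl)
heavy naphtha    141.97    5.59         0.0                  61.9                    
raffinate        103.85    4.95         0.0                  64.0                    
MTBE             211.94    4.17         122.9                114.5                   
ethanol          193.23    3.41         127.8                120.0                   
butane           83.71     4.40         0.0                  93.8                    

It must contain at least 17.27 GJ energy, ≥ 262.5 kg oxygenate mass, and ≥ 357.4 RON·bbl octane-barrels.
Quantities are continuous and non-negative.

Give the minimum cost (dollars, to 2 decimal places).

$592.20

Let x1 = barrels of heavy naphtha, x2 = barrels of raffinate, x3 = barrels of MTBE, x4 = barrels of ethanol, x5 = barrels of butane.
min 141.97x1 + 103.85x2 + 211.94x3 + 193.23x4 + 83.71x5 subject to:
  5.59x1 + 4.95x2 + 4.17x3 + 3.41x4 + 4.4x5 ≥ 17.27   (energy)
  122.9x3 + 127.8x4 ≥ 262.5   (oxygenate mass)
  61.9x1 + 64x2 + 114.5x3 + 120x4 + 93.8x5 ≥ 357.4   (octane-barrels)
  x1, x2, x3, x4, x5 ≥ 0.
At the optimum only ethanol, butane are positive (heavy naphtha, raffinate, MTBE = 0). The energy and oxygenate mass requirements are met with equality.
Solving gives x4 = 2.05399, x5 = 2.33316.
Hence cost = 193.23·2.05399 + 83.71·2.33316 = $592.2013.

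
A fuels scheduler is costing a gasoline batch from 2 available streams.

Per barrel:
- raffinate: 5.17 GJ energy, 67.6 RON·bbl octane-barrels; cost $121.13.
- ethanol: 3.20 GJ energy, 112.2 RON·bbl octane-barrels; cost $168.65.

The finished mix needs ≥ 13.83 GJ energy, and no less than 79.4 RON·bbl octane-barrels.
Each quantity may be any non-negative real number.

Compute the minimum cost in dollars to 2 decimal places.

$324.03

Let x1 = barrels of raffinate, x2 = barrels of ethanol.
Minimise 121.13x1 + 168.65x2 with:
  5.17x1 + 3.2x2 ≥ 13.83   (energy)
  67.6x1 + 112.2x2 ≥ 79.4   (octane-barrels)
  x1, x2 ≥ 0.
At the optimum only raffinate is positive (ethanol = 0). The energy requirement is met with equality.
Solving gives x1 = 2.67505.
Cost = 121.13·2.67505 = 324.0288.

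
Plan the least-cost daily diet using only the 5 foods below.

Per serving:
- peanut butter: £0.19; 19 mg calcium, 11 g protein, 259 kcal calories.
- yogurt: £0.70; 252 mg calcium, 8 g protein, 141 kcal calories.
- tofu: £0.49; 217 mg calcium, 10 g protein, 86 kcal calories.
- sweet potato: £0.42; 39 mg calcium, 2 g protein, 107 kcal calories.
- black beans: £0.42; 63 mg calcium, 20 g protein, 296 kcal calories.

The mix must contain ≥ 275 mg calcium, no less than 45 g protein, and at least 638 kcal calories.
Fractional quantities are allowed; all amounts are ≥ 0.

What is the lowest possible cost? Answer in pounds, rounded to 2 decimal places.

Let x1 = servings of peanut butter, x2 = servings of yogurt, x3 = servings of tofu, x4 = servings of sweet potato, x5 = servings of black beans.
Minimise 0.19x1 + 0.7x2 + 0.49x3 + 0.42x4 + 0.42x5 s.t.:
  19x1 + 252x2 + 217x3 + 39x4 + 63x5 ≥ 275   (calcium)
  11x1 + 8x2 + 10x3 + 2x4 + 20x5 ≥ 45   (protein)
  259x1 + 141x2 + 86x3 + 107x4 + 296x5 ≥ 638   (calories)
  x1, x2, x3, x4, x5 ≥ 0.
The cheapest feasible vertex uses only peanut butter, tofu; yogurt, sweet potato, black beans are not used. There the calcium and protein constraints are tight.
Optimal quantities: peanut butter = 3.193 servings, tofu = 0.9877 servings.
Hence cost = 0.19·3.193 + 0.49·0.9877 = £1.0906.

£1.09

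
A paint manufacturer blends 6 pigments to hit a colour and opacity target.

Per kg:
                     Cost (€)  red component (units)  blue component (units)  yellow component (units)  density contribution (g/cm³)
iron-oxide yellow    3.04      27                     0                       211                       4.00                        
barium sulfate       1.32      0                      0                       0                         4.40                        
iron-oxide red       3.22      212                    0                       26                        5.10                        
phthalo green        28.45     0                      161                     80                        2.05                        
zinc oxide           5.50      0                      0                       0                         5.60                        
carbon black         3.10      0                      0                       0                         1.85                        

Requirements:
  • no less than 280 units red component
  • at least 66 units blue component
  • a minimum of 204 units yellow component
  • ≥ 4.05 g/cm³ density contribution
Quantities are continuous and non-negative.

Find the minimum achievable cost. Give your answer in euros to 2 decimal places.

Let x1 = kg of iron-oxide yellow, x2 = kg of barium sulfate, x3 = kg of iron-oxide red, x4 = kg of phthalo green, x5 = kg of zinc oxide, x6 = kg of carbon black.
Minimize 3.04x1 + 1.32x2 + 3.22x3 + 28.45x4 + 5.5x5 + 3.1x6 subject to:
  27x1 + 212x3 ≥ 280   (red component)
  161x4 ≥ 66   (blue component)
  211x1 + 26x3 + 80x4 ≥ 204   (yellow component)
  4x1 + 4.4x2 + 5.1x3 + 2.05x4 + 5.6x5 + 1.85x6 ≥ 4.05   (density contribution)
  x1, x2, x3, x4, x5, x6 ≥ 0.
The optimal basis is {iron-oxide yellow, iron-oxide red, phthalo green}; barium sulfate, zinc oxide, carbon black drop out. The red component, blue component, yellow component requirements are met with equality.
Solving gives x1 = 0.659, x3 = 1.237, x4 = 0.4099.
Total cost: 3.04·0.659 + 3.22·1.237 + 28.45·0.4099 = 17.6482.

€17.65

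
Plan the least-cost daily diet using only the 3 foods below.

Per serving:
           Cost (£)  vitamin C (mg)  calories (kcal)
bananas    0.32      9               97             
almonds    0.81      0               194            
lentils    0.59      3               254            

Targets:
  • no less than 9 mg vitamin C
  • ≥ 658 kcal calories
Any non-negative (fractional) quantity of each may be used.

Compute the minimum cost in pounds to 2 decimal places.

£1.54

Let x1 = servings of bananas, x2 = servings of almonds, x3 = servings of lentils.
Minimize 0.32x1 + 0.81x2 + 0.59x3 subject to:
  9x1 + 3x3 ≥ 9   (vitamin C)
  97x1 + 194x2 + 254x3 ≥ 658   (calories)
  x1, x2, x3 ≥ 0.
The minimum-cost mix takes nothing from almonds — only bananas, lentils. Binding constraints: vitamin C and calories.
Optimal quantities: bananas = 0.1564 servings, lentils = 2.531 servings.
Objective = 0.32·0.1564 + 0.59·2.531 = 1.5433.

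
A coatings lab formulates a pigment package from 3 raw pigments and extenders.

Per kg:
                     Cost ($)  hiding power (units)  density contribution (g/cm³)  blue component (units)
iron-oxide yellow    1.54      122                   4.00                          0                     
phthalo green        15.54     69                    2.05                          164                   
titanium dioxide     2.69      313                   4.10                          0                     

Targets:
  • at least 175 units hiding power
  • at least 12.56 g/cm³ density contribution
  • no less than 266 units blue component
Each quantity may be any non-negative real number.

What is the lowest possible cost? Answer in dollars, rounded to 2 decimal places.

Set it up as a linear program. Let x1 = kg of iron-oxide yellow, x2 = kg of phthalo green, x3 = kg of titanium dioxide.
Minimise 1.54x1 + 15.54x2 + 2.69x3 with:
  122x1 + 69x2 + 313x3 ≥ 175   (hiding power)
  4x1 + 2.05x2 + 4.1x3 ≥ 12.56   (density contribution)
  164x2 ≥ 266   (blue component)
  x1, x2, x3 ≥ 0.
The minimum-cost mix takes nothing from titanium dioxide — only iron-oxide yellow, phthalo green. There the density contribution and blue component constraints are tight.
Solving gives x1 = 2.309, x2 = 1.622.
Objective = 1.54·2.309 + 15.54·1.622 = 28.7617.

$28.76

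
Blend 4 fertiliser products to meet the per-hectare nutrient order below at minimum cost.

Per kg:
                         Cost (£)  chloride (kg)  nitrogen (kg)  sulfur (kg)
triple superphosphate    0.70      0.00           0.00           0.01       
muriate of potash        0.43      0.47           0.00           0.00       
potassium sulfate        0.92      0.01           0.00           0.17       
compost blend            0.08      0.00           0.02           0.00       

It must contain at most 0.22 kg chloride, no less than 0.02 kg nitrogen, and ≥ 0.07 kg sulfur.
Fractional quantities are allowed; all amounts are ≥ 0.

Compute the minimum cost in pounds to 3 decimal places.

Treat it as an LP. Let x1 = kg of triple superphosphate, x2 = kg of muriate of potash, x3 = kg of potassium sulfate, x4 = kg of compost blend.
Minimize 0.7x1 + 0.43x2 + 0.92x3 + 0.08x4 with:
  0.47x2 + 0.01x3 ≤ 0.22   (chloride)
  0.02x4 ≥ 0.02   (nitrogen)
  0.01x1 + 0.17x3 ≥ 0.07   (sulfur)
  x1, x2, x3, x4 ≥ 0.
The cheapest feasible vertex uses only potassium sulfate, compost blend; triple superphosphate, muriate of potash are not used. Binding constraints: nitrogen and sulfur.
So potassium sulfate = 0.4118 kg, compost blend = 1 kg.
Hence cost = 0.92·0.4118 + 0.08·1 = £0.45886.

£0.459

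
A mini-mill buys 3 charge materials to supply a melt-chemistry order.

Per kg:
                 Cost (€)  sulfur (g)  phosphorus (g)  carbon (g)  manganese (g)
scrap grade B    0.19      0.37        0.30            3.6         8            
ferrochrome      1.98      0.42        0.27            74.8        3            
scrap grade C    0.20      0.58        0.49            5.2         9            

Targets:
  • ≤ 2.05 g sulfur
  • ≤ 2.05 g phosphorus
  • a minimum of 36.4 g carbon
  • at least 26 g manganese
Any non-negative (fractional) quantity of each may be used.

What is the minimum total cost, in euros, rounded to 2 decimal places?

€1.14

Treat it as an LP. Let x1 = kg of scrap grade B, x2 = kg of ferrochrome, x3 = kg of scrap grade C.
Minimize 0.19x1 + 1.98x2 + 0.2x3 s.t.:
  0.37x1 + 0.42x2 + 0.58x3 ≤ 2.05   (sulfur)
  0.3x1 + 0.27x2 + 0.49x3 ≤ 2.05   (phosphorus)
  3.6x1 + 74.8x2 + 5.2x3 ≥ 36.4   (carbon)
  8x1 + 3x2 + 9x3 ≥ 26   (manganese)
  x1, x2, x3 ≥ 0.
The minimum-cost mix takes nothing from scrap grade B — only ferrochrome, scrap grade C. There the carbon and manganese constraints are tight.
So ferrochrome = 0.2926 kg, scrap grade C = 2.791 kg.
Cost = 1.98·0.2926 + 0.2·2.791 = 1.1375.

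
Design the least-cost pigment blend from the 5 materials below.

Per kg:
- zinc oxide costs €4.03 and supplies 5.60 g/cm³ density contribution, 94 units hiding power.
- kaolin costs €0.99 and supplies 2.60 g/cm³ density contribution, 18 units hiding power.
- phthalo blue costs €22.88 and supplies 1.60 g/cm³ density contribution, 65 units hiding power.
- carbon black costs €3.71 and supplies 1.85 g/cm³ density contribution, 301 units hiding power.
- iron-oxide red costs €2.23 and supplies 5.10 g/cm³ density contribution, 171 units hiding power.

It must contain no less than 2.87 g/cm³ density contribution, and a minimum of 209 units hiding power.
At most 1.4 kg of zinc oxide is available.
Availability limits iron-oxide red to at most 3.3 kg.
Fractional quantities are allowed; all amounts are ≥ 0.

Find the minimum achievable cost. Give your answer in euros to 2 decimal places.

€2.62

Let x1 = kg of zinc oxide, x2 = kg of kaolin, x3 = kg of phthalo blue, x4 = kg of carbon black, x5 = kg of iron-oxide red.
Minimise 4.03x1 + 0.99x2 + 22.88x3 + 3.71x4 + 2.23x5 s.t.:
  5.6x1 + 2.6x2 + 1.6x3 + 1.85x4 + 5.1x5 ≥ 2.87   (density contribution)
  94x1 + 18x2 + 65x3 + 301x4 + 171x5 ≥ 209   (hiding power)
  x1 ≤ 1.4
  x5 ≤ 3.3
  x1, x2, x3, x4, x5 ≥ 0.
At the optimum only carbon black, iron-oxide red are positive (zinc oxide, kaolin, phthalo blue = 0). There the density contribution and hiding power constraints are tight.
Optimal quantities: carbon black = 0.4719 kg, iron-oxide red = 0.3916 kg.
Hence cost = 3.71·0.4719 + 2.23·0.3916 = €2.6240.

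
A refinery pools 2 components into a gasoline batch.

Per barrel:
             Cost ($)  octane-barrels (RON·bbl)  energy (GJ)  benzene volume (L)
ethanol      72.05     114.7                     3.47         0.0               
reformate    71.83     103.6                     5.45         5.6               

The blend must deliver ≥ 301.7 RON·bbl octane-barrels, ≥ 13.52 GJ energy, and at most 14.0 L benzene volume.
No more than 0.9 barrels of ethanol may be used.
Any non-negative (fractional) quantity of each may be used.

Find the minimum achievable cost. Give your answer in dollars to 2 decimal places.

$202.45

Treat it as an LP. Let x1 = barrels of ethanol, x2 = barrels of reformate.
min 72.05x1 + 71.83x2 subject to:
  114.7x1 + 103.6x2 ≥ 301.7   (octane-barrels)
  3.47x1 + 5.45x2 ≥ 13.52   (energy)
  5.6x2 ≤ 14   (benzene volume)
  x1 ≤ 0.9
  x1, x2 ≥ 0.
Both inputs are positive at the optimum. Binding constraints: octane-barrels and the ethanol cap.
Optimal quantities: ethanol = 0.9 barrels, reformate = 1.9157 barrels.
Cost = 72.05·0.9 + 71.83·1.9157 = 202.4497.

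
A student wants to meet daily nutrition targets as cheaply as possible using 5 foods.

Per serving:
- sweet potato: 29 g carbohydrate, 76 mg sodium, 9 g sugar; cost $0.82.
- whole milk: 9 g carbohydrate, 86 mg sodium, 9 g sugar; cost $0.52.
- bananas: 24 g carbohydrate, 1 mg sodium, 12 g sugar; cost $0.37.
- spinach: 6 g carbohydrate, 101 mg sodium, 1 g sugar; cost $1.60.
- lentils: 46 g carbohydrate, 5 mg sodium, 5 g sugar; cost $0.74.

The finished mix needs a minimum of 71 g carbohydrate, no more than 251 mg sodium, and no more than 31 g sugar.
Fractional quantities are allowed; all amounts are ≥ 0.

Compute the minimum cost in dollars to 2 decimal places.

$1.10

This is a linear program. Let x1 = servings of sweet potato, x2 = servings of whole milk, x3 = servings of bananas, x4 = servings of spinach, x5 = servings of lentils.
Minimize 0.82x1 + 0.52x2 + 0.37x3 + 1.6x4 + 0.74x5 s.t.:
  29x1 + 9x2 + 24x3 + 6x4 + 46x5 ≥ 71   (carbohydrate)
  76x1 + 86x2 + 1x3 + 101x4 + 5x5 ≤ 251   (sodium)
  9x1 + 9x2 + 12x3 + 1x4 + 5x5 ≤ 31   (sugar)
  x1, x2, x3, x4, x5 ≥ 0.
At the optimum only bananas, lentils are positive (sweet potato, whole milk, spinach = 0). There the carbohydrate and sugar constraints are tight.
Solving gives x3 = 2.479, x5 = 0.25.
Cost = 0.37·2.479 + 0.74·0.25 = 1.1022.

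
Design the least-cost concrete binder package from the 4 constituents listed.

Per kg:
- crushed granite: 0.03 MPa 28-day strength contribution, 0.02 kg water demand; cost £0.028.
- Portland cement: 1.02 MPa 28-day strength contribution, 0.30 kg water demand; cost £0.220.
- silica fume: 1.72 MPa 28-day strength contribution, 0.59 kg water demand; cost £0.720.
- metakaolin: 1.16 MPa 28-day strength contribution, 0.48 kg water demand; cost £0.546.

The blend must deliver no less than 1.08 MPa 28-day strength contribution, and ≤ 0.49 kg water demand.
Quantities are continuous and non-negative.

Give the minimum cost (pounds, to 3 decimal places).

Set it up as a linear program. Let x1 = kg of crushed granite, x2 = kg of Portland cement, x3 = kg of silica fume, x4 = kg of metakaolin.
min 0.028x1 + 0.22x2 + 0.72x3 + 0.546x4 s.t.:
  0.03x1 + 1.02x2 + 1.72x3 + 1.16x4 ≥ 1.08   (28-day strength contribution)
  0.02x1 + 0.3x2 + 0.59x3 + 0.48x4 ≤ 0.49   (water demand)
  x1, x2, x3, x4 ≥ 0.
The cheapest feasible vertex uses only Portland cement; crushed granite, silica fume, metakaolin are not used. The 28-day strength contribution requirement is met with equality.
That vertex is x2 = 1.059.
Cost = 0.22·1.059 = 0.23298.

£0.233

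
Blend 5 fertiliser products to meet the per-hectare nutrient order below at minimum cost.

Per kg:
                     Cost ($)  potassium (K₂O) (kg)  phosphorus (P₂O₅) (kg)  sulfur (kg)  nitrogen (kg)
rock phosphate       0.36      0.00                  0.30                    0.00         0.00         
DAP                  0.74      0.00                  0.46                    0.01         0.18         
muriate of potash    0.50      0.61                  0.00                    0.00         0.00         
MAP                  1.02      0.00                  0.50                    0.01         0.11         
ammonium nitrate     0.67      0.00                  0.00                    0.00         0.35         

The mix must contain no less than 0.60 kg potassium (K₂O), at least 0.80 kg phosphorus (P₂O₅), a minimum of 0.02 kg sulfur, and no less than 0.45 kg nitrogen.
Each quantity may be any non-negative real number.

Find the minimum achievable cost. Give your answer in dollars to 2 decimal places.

$2.14

Let x1 = kg of rock phosphate, x2 = kg of DAP, x3 = kg of muriate of potash, x4 = kg of MAP, x5 = kg of ammonium nitrate.
Minimise 0.36x1 + 0.74x2 + 0.5x3 + 1.02x4 + 0.67x5 subject to:
  0.61x3 ≥ 0.6   (potassium (K₂O))
  0.3x1 + 0.46x2 + 0.5x4 ≥ 0.8   (phosphorus (P₂O₅))
  0.01x2 + 0.01x4 ≥ 0.02   (sulfur)
  0.18x2 + 0.11x4 + 0.35x5 ≥ 0.45   (nitrogen)
  x1, x2, x3, x4, x5 ≥ 0.
The optimal basis is {DAP, muriate of potash, ammonium nitrate}; rock phosphate, MAP drop out. Binding constraints: potassium (K₂O), sulfur, nitrogen.
So DAP = 2 kg, muriate of potash = 0.9836 kg, ammonium nitrate = 0.2571 kg.
Total cost: 0.74·2 + 0.5·0.9836 + 0.67·0.2571 = 2.1441.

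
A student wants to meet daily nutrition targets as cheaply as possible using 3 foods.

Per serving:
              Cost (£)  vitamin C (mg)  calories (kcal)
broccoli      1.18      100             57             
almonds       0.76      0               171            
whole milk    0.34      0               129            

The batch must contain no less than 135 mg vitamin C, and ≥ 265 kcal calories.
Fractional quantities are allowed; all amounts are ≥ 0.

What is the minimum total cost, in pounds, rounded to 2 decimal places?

Let x1 = servings of broccoli, x2 = servings of almonds, x3 = servings of whole milk.
Minimize 1.18x1 + 0.76x2 + 0.34x3 s.t.:
  100x1 ≥ 135   (vitamin C)
  57x1 + 171x2 + 129x3 ≥ 265   (calories)
  x1, x2, x3 ≥ 0.
The minimum-cost mix takes nothing from almonds — only broccoli, whole milk. Binding constraints: vitamin C and calories.
That vertex is x1 = 1.35, x3 = 1.458.
Cost = 1.18·1.35 + 0.34·1.458 = 2.0887.

£2.09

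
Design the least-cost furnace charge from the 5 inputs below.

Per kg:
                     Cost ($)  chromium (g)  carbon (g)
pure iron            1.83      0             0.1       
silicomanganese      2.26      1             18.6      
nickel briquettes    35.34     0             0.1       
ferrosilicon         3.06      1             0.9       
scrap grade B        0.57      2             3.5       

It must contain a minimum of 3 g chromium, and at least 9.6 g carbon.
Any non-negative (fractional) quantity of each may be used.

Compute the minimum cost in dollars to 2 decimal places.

Let x1 = kg of pure iron, x2 = kg of silicomanganese, x3 = kg of nickel briquettes, x4 = kg of ferrosilicon, x5 = kg of scrap grade B.
min 1.83x1 + 2.26x2 + 35.34x3 + 3.06x4 + 0.57x5 with:
  1x2 + 1x4 + 2x5 ≥ 3   (chromium)
  0.1x1 + 18.6x2 + 0.1x3 + 0.9x4 + 3.5x5 ≥ 9.6   (carbon)
  x1, x2, x3, x4, x5 ≥ 0.
The minimum-cost mix takes nothing from pure iron, nickel briquettes, ferrosilicon — only silicomanganese, scrap grade B. Binding constraints: chromium and carbon.
So silicomanganese = 0.25816 kg, scrap grade B = 1.3709 kg.
Hence cost = 2.26·0.25816 + 0.57·1.3709 = $1.3649.

$1.36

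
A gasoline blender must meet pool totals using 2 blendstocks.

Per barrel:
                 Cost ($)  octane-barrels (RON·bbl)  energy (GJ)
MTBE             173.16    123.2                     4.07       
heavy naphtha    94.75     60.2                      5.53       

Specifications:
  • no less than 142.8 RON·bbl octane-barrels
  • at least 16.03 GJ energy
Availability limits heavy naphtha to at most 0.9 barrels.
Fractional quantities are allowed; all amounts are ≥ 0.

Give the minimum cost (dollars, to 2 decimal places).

Treat it as an LP. Let x1 = barrels of MTBE, x2 = barrels of heavy naphtha.
min 173.16x1 + 94.75x2 s.t.:
  123.2x1 + 60.2x2 ≥ 142.8   (octane-barrels)
  4.07x1 + 5.53x2 ≥ 16.03   (energy)
  x2 ≤ 0.9
  x1, x2 ≥ 0.
Both inputs are positive at the optimum. The energy and the heavy naphtha cap requirements are met with equality.
So MTBE = 2.7157 barrels, heavy naphtha = 0.9 barrels.
Hence cost = 173.16·2.7157 + 94.75·0.9 = $555.5256.

$555.53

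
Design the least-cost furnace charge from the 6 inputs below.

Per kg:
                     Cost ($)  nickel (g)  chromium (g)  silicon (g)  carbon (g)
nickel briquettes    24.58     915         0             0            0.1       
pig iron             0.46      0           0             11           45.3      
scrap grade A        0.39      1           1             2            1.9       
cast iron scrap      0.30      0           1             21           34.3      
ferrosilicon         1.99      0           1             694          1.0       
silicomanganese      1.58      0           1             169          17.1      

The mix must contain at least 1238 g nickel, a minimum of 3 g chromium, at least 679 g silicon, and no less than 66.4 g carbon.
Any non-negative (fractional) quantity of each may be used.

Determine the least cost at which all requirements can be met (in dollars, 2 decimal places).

$35.70

Treat it as an LP. Let x1 = kg of nickel briquettes, x2 = kg of pig iron, x3 = kg of scrap grade A, x4 = kg of cast iron scrap, x5 = kg of ferrosilicon, x6 = kg of silicomanganese.
min 24.58x1 + 0.46x2 + 0.39x3 + 0.3x4 + 1.99x5 + 1.58x6 s.t.:
  915x1 + 1x3 ≥ 1238   (nickel)
  1x3 + 1x4 + 1x5 + 1x6 ≥ 3   (chromium)
  11x2 + 2x3 + 21x4 + 694x5 + 169x6 ≥ 679   (silicon)
  0.1x1 + 45.3x2 + 1.9x3 + 34.3x4 + 1x5 + 17.1x6 ≥ 66.4   (carbon)
  x1, x2, x3, x4, x5, x6 ≥ 0.
At the optimum only nickel briquettes, cast iron scrap, ferrosilicon are positive (pig iron, scrap grade A, silicomanganese = 0). The nickel, chromium, silicon requirements are met with equality.
So nickel briquettes = 1.353 kg, cast iron scrap = 2.085 kg, ferrosilicon = 0.9153 kg.
Cost = 24.58·1.353 + 0.3·2.085 + 1.99·0.9153 = 35.7037.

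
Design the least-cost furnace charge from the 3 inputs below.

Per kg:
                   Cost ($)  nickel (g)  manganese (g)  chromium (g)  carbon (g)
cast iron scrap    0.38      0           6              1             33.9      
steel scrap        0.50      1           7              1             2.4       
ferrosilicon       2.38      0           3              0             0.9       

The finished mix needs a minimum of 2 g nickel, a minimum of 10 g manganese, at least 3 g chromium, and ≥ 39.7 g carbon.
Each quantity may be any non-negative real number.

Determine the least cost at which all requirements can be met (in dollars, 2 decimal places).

$1.39

Let x1 = kg of cast iron scrap, x2 = kg of steel scrap, x3 = kg of ferrosilicon.
Minimise 0.38x1 + 0.5x2 + 2.38x3 subject to:
  1x2 ≥ 2   (nickel)
  6x1 + 7x2 + 3x3 ≥ 10   (manganese)
  1x1 + 1x2 ≥ 3   (chromium)
  33.9x1 + 2.4x2 + 0.9x3 ≥ 39.7   (carbon)
  x1, x2, x3 ≥ 0.
At the optimum only cast iron scrap, steel scrap are positive (ferrosilicon = 0). Binding constraints: nickel and carbon.
That vertex is x1 = 1.029, x2 = 2.
Hence cost = 0.38·1.029 + 0.5·2 = $1.3910.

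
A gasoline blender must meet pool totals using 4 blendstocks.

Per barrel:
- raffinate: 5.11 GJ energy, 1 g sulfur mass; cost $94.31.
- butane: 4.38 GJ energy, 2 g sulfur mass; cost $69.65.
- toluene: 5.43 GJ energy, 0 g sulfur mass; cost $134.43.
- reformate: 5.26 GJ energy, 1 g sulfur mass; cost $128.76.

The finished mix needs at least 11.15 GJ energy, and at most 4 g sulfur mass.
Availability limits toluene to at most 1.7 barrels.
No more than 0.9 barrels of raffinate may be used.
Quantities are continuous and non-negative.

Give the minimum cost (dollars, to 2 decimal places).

$187.99

Set it up as a linear program. Let x1 = barrels of raffinate, x2 = barrels of butane, x3 = barrels of toluene, x4 = barrels of reformate.
Minimise 94.31x1 + 69.65x2 + 134.43x3 + 128.76x4 with:
  5.11x1 + 4.38x2 + 5.43x3 + 5.26x4 ≥ 11.15   (energy)
  1x1 + 2x2 + 1x4 ≤ 4   (sulfur mass)
  x3 ≤ 1.7
  x1 ≤ 0.9
  x1, x2, x3, x4 ≥ 0.
The optimal basis is {raffinate, butane}; toluene, reformate drop out. Binding constraints: energy and sulfur mass.
That vertex is x1 = 0.81849, x2 = 1.5908.
Hence cost = 94.31·0.81849 + 69.65·1.5908 = $187.9910.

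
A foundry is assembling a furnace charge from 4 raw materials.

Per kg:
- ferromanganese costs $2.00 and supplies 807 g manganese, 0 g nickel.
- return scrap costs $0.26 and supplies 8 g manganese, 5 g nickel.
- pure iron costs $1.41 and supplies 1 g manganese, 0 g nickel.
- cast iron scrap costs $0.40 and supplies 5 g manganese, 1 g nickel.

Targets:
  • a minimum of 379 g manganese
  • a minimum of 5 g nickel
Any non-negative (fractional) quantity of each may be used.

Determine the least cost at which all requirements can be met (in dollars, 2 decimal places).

$1.18

Let x1 = kg of ferromanganese, x2 = kg of return scrap, x3 = kg of pure iron, x4 = kg of cast iron scrap.
Minimize 2x1 + 0.26x2 + 1.41x3 + 0.4x4 s.t.:
  807x1 + 8x2 + 1x3 + 5x4 ≥ 379   (manganese)
  5x2 + 1x4 ≥ 5   (nickel)
  x1, x2, x3, x4 ≥ 0.
The minimum-cost mix takes nothing from pure iron, cast iron scrap — only ferromanganese, return scrap. The manganese and nickel requirements are met with equality.
Optimal quantities: ferromanganese = 0.4597 kg, return scrap = 1 kg.
Cost = 2·0.4597 + 0.26·1 = 1.1794.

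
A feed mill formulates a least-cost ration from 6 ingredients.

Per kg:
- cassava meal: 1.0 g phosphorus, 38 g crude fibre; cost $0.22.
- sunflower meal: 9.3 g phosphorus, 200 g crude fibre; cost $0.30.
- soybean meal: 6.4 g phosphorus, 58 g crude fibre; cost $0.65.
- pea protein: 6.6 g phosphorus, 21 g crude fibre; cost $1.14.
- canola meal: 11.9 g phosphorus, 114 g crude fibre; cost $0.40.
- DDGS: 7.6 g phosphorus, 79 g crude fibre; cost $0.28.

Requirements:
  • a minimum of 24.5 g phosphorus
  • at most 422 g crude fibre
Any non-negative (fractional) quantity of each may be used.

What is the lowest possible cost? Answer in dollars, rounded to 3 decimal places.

$0.802

Let x1 = kg of cassava meal, x2 = kg of sunflower meal, x3 = kg of soybean meal, x4 = kg of pea protein, x5 = kg of canola meal, x6 = kg of DDGS.
Minimize 0.22x1 + 0.3x2 + 0.65x3 + 1.14x4 + 0.4x5 + 0.28x6 subject to:
  1x1 + 9.3x2 + 6.4x3 + 6.6x4 + 11.9x5 + 7.6x6 ≥ 24.5   (phosphorus)
  38x1 + 200x2 + 58x3 + 21x4 + 114x5 + 79x6 ≤ 422   (crude fibre)
  x1, x2, x3, x4, x5, x6 ≥ 0.
The cheapest feasible vertex uses only sunflower meal, canola meal; cassava meal, soybean meal, pea protein, DDGS are not used. Binding constraints: phosphorus and crude fibre.
Solving gives x2 = 1.689, x5 = 0.7391.
Total cost: 0.3·1.689 + 0.4·0.7391 = 0.80234.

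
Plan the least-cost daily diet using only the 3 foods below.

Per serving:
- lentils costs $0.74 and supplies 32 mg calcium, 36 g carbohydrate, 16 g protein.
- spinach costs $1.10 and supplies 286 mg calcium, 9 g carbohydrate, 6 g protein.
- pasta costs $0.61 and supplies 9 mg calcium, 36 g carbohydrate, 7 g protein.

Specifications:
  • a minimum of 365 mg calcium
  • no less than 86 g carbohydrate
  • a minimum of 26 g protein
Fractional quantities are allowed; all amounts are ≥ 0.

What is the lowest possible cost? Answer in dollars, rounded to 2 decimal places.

$2.63

Treat it as an LP. Let x1 = servings of lentils, x2 = servings of spinach, x3 = servings of pasta.
Minimise 0.74x1 + 1.1x2 + 0.61x3 s.t.:
  32x1 + 286x2 + 9x3 ≥ 365   (calcium)
  36x1 + 9x2 + 36x3 ≥ 86   (carbohydrate)
  16x1 + 6x2 + 7x3 ≥ 26   (protein)
  x1, x2, x3 ≥ 0.
All 3 inputs are positive at the optimum. There the calcium, carbohydrate, protein constraints are tight.
That vertex is x1 = 0.4775, x2 = 1.172, x3 = 1.618.
Total cost: 0.74·0.4775 + 1.1·1.172 + 0.61·1.618 = 2.6295.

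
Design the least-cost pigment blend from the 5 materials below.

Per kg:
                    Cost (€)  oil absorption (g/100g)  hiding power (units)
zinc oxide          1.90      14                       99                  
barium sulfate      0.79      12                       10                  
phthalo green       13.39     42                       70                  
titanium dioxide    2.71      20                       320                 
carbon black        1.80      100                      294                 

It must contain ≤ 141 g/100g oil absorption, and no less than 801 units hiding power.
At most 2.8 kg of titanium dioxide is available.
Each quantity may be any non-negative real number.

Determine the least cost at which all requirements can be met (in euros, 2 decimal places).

Let x1 = kg of zinc oxide, x2 = kg of barium sulfate, x3 = kg of phthalo green, x4 = kg of titanium dioxide, x5 = kg of carbon black.
min 1.9x1 + 0.79x2 + 13.39x3 + 2.71x4 + 1.8x5 with:
  14x1 + 12x2 + 42x3 + 20x4 + 100x5 ≤ 141   (oil absorption)
  99x1 + 10x2 + 70x3 + 320x4 + 294x5 ≥ 801   (hiding power)
  x4 ≤ 2.8
  x1, x2, x3, x4, x5 ≥ 0.
The minimum-cost mix takes nothing from zinc oxide, barium sulfate, phthalo green — only titanium dioxide, carbon black. The oil absorption and hiding power requirements are met with equality.
That vertex is x4 = 1.47956, x5 = 1.11409.
Cost = 2.71·1.47956 + 1.8·1.11409 = 6.01497.

€6.01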